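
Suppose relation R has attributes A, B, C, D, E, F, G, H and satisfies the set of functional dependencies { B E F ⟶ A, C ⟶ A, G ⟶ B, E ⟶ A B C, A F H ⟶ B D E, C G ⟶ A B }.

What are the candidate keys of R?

{A, F, G, H}, {C, F, G, H}, {E, F, G, H}

Attributes F, G, H never appear on any right-hand side, so every candidate key must contain {F, G, H}.
{F, G, H}⁺ = {B, F, G, H}, which is not all of the schema, so we must add further attributes.
{A, F, G, H}⁺: G→B adds B; AFH→BDE adds D, E; E→ABC adds C → {A, B, C, D, E, F, G, H}. Minimal: {F, G, H}⁺ = {B, F, G, H}; {A, G, H}⁺ = {A, B, G, H}; {A, F, H}⁺ = {A, B, C, D, E, F, H}; … — none reach the full schema.
{C, F, G, H}⁺: C→A adds A; G→B adds B; AFH→BDE adds D, E → {A, B, C, D, E, F, G, H}. Minimal: {F, G, H}⁺ = {B, F, G, H}; {C, G, H}⁺ = {A, B, C, G, H}; {C, F, H}⁺ = {A, B, C, D, E, F, H}; … — none reach the full schema.
{E, F, G, H}⁺: G→B adds B; E→ABC adds A, C; AFH→BDE adds D → {A, B, C, D, E, F, G, H}. Minimal: {F, G, H}⁺ = {B, F, G, H}; {E, G, H}⁺ = {A, B, C, E, G, H}; {E, F, H}⁺ = {A, B, C, D, E, F, H}; … — none reach the full schema.
Any other superkey contains one of these as a subset, so there are no further candidate keys.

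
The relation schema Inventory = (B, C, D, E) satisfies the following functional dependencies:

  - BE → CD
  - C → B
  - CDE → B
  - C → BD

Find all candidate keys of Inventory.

{B, E}; {C, E}

{B, E}⁺: BE→CD adds C, D → {B, C, D, E}.
{C, E}⁺: C→B adds B; C→BD adds D → {B, C, D, E}.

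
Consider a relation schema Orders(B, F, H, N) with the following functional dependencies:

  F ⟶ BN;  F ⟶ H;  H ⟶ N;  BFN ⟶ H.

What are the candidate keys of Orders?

Attribute F never appears on the right-hand side of any dependency, so F must belong to every candidate key.
{F}⁺ = {B, F, H, N}, which is all of the schema, so {F} is the only candidate key.

{F}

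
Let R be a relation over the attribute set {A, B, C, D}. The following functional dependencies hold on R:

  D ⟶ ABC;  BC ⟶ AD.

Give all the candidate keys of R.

{D}⁺: D→ABC adds A, B, C → {A, B, C, D}.
{B, C}⁺: BC→AD adds A, D → {A, B, C, D}. Minimal: {C}⁺ = {C}; {B}⁺ = {B} — none reach the full schema.

{D}, {B, C}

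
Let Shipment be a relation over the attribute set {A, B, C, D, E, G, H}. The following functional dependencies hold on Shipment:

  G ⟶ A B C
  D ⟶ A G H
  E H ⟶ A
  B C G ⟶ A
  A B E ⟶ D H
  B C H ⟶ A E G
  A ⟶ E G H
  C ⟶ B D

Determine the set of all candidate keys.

(A); (C); (D); (G); (E, H)

{A}⁺: A→EGH adds E, G, H; G→ABC adds B, C; ABE→DH adds D → {A, B, C, D, E, G, H}.
{C}⁺: C→BD adds B, D; D→AGH adds A, G, H; BCH→AEG adds E → {A, B, C, D, E, G, H}.
{D}⁺: D→AGH adds A, G, H; A→EGH adds E; G→ABC adds B, C → {A, B, C, D, E, G, H}.
{G}⁺: G→ABC adds A, B, C; A→EGH adds E, H; C→BD adds D → {A, B, C, D, E, G, H}.
{E, H}⁺: EH→A adds A; A→EGH adds G; G→ABC adds B, C; ABE→DH adds D → {A, B, C, D, E, G, H}. Minimal: {H}⁺ = {H}; {E}⁺ = {E} — none reach the full schema.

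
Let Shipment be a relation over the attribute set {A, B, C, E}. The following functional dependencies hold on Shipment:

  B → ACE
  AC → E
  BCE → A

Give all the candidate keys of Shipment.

(B)

Attribute B never appears on the right-hand side of any dependency, so B must belong to every candidate key.
{B}⁺ = {A, B, C, E}, which is all of the schema, so {B} is the only candidate key.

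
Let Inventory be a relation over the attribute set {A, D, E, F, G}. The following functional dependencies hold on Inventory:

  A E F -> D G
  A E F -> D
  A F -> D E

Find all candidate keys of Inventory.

Attributes A, F never appear on any right-hand side, so every candidate key must contain {A, F}.
{A, F}⁺ = {A, D, E, F, G}, which is all of the schema, so {A, F} is the only candidate key.

{A, F}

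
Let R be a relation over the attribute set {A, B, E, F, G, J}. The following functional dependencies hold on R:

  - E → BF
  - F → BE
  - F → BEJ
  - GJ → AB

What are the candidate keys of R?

{E, G}, {F, G}

Attribute G never appears on the right-hand side of any dependency, so G must belong to every candidate key.
{G}⁺ = {G}, which is not all of the schema, so we must add further attributes.
{E, G}⁺: E→BF adds B, F; F→BEJ adds J; GJ→AB adds A → {A, B, E, F, G, J}. Minimal: {G}⁺ = {G}; {E}⁺ = {B, E, F, J} — none reach the full schema.
{F, G}⁺: F→BE adds B, E; F→BEJ adds J; GJ→AB adds A → {A, B, E, F, G, J}. Minimal: {G}⁺ = {G}; {F}⁺ = {B, E, F, J} — none reach the full schema.
Any other superkey contains one of these as a subset, so there are no further candidate keys.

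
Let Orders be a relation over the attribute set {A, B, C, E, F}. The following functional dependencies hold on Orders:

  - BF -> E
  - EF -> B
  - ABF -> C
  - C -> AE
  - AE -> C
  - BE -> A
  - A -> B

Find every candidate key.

Attribute F never appears on the right-hand side of any dependency, so F must belong to every candidate key.
{F}⁺ = {F}, which is not all of the schema, so we must add further attributes.
{A, F}⁺: A→B adds B; BF→E adds E; ABF→C adds C → {A, B, C, E, F}. Minimal: {F}⁺ = {F}; {A}⁺ = {A, B} — none reach the full schema.
{B, F}⁺: BF→E adds E; BE→A adds A; ABF→C adds C → {A, B, C, E, F}. Minimal: {F}⁺ = {F}; {B}⁺ = {B} — none reach the full schema.
{C, F}⁺: C→AE adds A, E; A→B adds B → {A, B, C, E, F}. Minimal: {F}⁺ = {F}; {C}⁺ = {A, B, C, E} — none reach the full schema.
{E, F}⁺: EF→B adds B; BE→A adds A; ABF→C adds C → {A, B, C, E, F}. Minimal: {F}⁺ = {F}; {E}⁺ = {E} — none reach the full schema.
Any other superkey contains one of these as a subset, so there are no further candidate keys.

{A, F}, {B, F}, {C, F}, {E, F}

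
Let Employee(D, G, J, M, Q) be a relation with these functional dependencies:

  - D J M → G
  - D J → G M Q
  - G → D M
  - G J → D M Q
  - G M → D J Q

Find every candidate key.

{G}, {D, J}

{G}⁺: G→DM adds D, M; GM→DJQ adds J, Q → {D, G, J, M, Q}.
{D, J}⁺: DJ→GMQ adds G, M, Q → {D, G, J, M, Q}. Minimal: {J}⁺ = {J}; {D}⁺ = {D} — none reach the full schema.
Any other superkey contains one of these as a subset, so there are no further candidate keys.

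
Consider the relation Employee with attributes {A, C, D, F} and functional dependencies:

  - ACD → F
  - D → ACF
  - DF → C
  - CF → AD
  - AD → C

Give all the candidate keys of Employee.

{D}⁺: D→ACF adds A, C, F → {A, C, D, F}.
{C, F}⁺: CF→AD adds A, D → {A, C, D, F}.

{D}; {C, F}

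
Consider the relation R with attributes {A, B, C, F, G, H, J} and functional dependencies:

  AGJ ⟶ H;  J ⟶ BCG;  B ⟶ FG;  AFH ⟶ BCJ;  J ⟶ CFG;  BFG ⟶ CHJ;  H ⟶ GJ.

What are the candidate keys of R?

{A, B}, {A, H}, {A, J}

{A, B}⁺: B→FG adds F, G; BFG→CHJ adds C, H, J → {A, B, C, F, G, H, J}.
{A, H}⁺: H→GJ adds G, J; J→BCG adds B, C; B→FG adds F → {A, B, C, F, G, H, J}.
{A, J}⁺: J→BCG adds B, C, G; B→FG adds F; BFG→CHJ adds H → {A, B, C, F, G, H, J}.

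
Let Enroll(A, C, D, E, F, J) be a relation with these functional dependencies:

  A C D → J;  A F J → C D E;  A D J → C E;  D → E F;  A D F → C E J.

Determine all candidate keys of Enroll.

{A, D}; {A, F, J}

Attribute A never appears on the right-hand side of any dependency, so A must belong to every candidate key.
{A}⁺ = {A}, which is not all of the schema, so we must add further attributes.
{A, D}⁺: D→EF adds E, F; ADF→CEJ adds C, J → {A, C, D, E, F, J}. Minimal: {D}⁺ = {D, E, F}; {A}⁺ = {A} — none reach the full schema.
{A, F, J}⁺: AFJ→CDE adds C, D, E → {A, C, D, E, F, J}. Minimal: {F, J}⁺ = {F, J}; {A, J}⁺ = {A, J}; {A, F}⁺ = {A, F} — none reach the full schema.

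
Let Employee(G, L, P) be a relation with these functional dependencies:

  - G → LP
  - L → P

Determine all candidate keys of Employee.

{G}

Attribute G never appears on the right-hand side of any dependency, so G must belong to every candidate key.
{G}⁺ = {G, L, P}, which is all of the schema, so {G} is the only candidate key.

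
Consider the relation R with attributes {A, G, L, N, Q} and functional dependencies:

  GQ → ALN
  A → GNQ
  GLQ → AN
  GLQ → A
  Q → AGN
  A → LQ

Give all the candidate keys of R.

(A); (Q)

{A}⁺: A→GNQ adds G, N, Q; A→LQ adds L → {A, G, L, N, Q}.
{Q}⁺: Q→AGN adds A, G, N; A→LQ adds L → {A, G, L, N, Q}.
Any other superkey contains one of these as a subset, so there are no further candidate keys.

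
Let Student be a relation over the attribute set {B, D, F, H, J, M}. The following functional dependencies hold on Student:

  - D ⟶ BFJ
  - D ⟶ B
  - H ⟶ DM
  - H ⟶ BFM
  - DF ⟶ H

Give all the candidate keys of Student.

{D}⁺: D→BFJ adds B, F, J; DF→H adds H; H→DM adds M → {B, D, F, H, J, M}.
{H}⁺: H→DM adds D, M; H→BFM adds B, F; D→BFJ adds J → {B, D, F, H, J, M}.
Any other superkey contains one of these as a subset, so there are no further candidate keys.

D; H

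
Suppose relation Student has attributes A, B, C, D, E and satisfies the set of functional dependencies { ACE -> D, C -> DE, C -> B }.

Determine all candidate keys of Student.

{A, C}

Attributes A, C never appear on any right-hand side, so every candidate key must contain {A, C}.
{A, C}⁺ = {A, B, C, D, E}, which is all of the schema, so {A, C} is the only candidate key.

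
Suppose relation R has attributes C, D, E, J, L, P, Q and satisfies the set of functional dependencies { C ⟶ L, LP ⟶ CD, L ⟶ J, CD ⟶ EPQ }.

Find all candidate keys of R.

{C, D}; {C, P}; {L, P}

{C, D}⁺: C→L adds L; L→J adds J; CD→EPQ adds E, P, Q → {C, D, E, J, L, P, Q}. Minimal: {D}⁺ = {D}; {C}⁺ = {C, J, L} — none reach the full schema.
{C, P}⁺: C→L adds L; LP→CD adds D; L→J adds J; CD→EPQ adds E, Q → {C, D, E, J, L, P, Q}. Minimal: {P}⁺ = {P}; {C}⁺ = {C, J, L} — none reach the full schema.
{L, P}⁺: LP→CD adds C, D; L→J adds J; CD→EPQ adds E, Q → {C, D, E, J, L, P, Q}. Minimal: {P}⁺ = {P}; {L}⁺ = {J, L} — none reach the full schema.
Any other superkey contains one of these as a subset, so there are no further candidate keys.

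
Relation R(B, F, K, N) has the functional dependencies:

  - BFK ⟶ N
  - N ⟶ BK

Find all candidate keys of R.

FN, BFK

{F, N}⁺: N→BK adds B, K → {B, F, K, N}. Minimal: {N}⁺ = {B, K, N}; {F}⁺ = {F} — none reach the full schema.
{B, F, K}⁺: BFK→N adds N → {B, F, K, N}. Minimal: {F, K}⁺ = {F, K}; {B, K}⁺ = {B, K}; {B, F}⁺ = {B, F} — none reach the full schema.
Any other superkey contains one of these as a subset, so there are no further candidate keys.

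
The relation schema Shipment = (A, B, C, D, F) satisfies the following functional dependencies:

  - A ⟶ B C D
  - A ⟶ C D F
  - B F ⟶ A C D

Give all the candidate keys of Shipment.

{A}⁺: A→BCD adds B, C, D; A→CDF adds F → {A, B, C, D, F}.
{B, F}⁺: BF→ACD adds A, C, D → {A, B, C, D, F}. Minimal: {F}⁺ = {F}; {B}⁺ = {B} — none reach the full schema.
Any other superkey contains one of these as a subset, so there are no further candidate keys.

{A}; {B, F}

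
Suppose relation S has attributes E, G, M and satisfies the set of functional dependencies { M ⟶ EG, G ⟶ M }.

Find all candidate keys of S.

{G}, {M}

{G}⁺: G→M adds M; M→EG adds E → {E, G, M}.
{M}⁺: M→EG adds E, G → {E, G, M}.
Any other superkey contains one of these as a subset, so there are no further candidate keys.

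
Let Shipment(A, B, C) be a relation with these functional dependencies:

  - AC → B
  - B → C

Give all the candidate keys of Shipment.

{A, B}; {A, C}

{A, B}⁺: B→C adds C → {A, B, C}. Minimal: {B}⁺ = {B, C}; {A}⁺ = {A} — none reach the full schema.
{A, C}⁺: AC→B adds B → {A, B, C}. Minimal: {C}⁺ = {C}; {A}⁺ = {A} — none reach the full schema.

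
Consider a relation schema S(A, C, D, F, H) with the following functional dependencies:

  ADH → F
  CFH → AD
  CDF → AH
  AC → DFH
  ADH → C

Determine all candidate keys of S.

{A, C}⁺: AC→DFH adds D, F, H → {A, C, D, F, H}.
{A, D, H}⁺: ADH→F adds F; ADH→C adds C → {A, C, D, F, H}.
{C, D, F}⁺: CDF→AH adds A, H → {A, C, D, F, H}.
{C, F, H}⁺: CFH→AD adds A, D → {A, C, D, F, H}.
Any other superkey contains one of these as a subset, so there are no further candidate keys.

{A, C}, {A, D, H}, {C, D, F}, {C, F, H}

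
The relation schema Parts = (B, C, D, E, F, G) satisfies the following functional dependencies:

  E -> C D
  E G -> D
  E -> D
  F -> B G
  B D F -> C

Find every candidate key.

Attributes E, F never appear on any right-hand side, so every candidate key must contain {E, F}.
{E, F}⁺ = {B, C, D, E, F, G}, which is all of the schema, so {E, F} is the only candidate key.

{E, F}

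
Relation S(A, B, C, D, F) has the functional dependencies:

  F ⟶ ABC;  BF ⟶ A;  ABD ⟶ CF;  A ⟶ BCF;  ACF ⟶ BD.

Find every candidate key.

(A), (F)

{A}⁺: A→BCF adds B, C, F; ACF→BD adds D → {A, B, C, D, F}.
{F}⁺: F→ABC adds A, B, C; ACF→BD adds D → {A, B, C, D, F}.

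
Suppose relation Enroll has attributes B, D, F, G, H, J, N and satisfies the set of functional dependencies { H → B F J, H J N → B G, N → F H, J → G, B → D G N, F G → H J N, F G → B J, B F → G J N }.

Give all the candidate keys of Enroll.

{B}⁺: B→DGN adds D, G, N; N→FH adds F, H; FG→HJN adds J → {B, D, F, G, H, J, N}.
{H}⁺: H→BFJ adds B, F, J; J→G adds G; B→DGN adds D, N → {B, D, F, G, H, J, N}.
{N}⁺: N→FH adds F, H; H→BFJ adds B, J; HJN→BG adds G; B→DGN adds D → {B, D, F, G, H, J, N}.
{F, G}⁺: FG→HJN adds H, J, N; FG→BJ adds B; B→DGN adds D → {B, D, F, G, H, J, N}. Minimal: {G}⁺ = {G}; {F}⁺ = {F} — none reach the full schema.
{F, J}⁺: J→G adds G; FG→HJN adds H, N; FG→BJ adds B; B→DGN adds D → {B, D, F, G, H, J, N}. Minimal: {J}⁺ = {G, J}; {F}⁺ = {F} — none reach the full schema.
Any other superkey contains one of these as a subset, so there are no further candidate keys.

B, H, N, FG, FJ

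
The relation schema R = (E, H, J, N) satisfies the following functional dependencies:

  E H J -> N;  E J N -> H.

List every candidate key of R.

Attributes E, J never appear on any right-hand side, so every candidate key must contain {E, J}.
{E, J}⁺ = {E, J}, which is not all of the schema, so we must add further attributes.
{E, H, J}⁺: EHJ→N adds N → {E, H, J, N}.
{E, J, N}⁺: EJN→H adds H → {E, H, J, N}.

(E, H, J), (E, J, N)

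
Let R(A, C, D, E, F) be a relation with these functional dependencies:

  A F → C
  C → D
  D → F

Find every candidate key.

{A, C, E}, {A, D, E}, {A, E, F}

{A, C, E}⁺: C→D adds D; D→F adds F → {A, C, D, E, F}.
{A, D, E}⁺: D→F adds F; AF→C adds C → {A, C, D, E, F}.
{A, E, F}⁺: AF→C adds C; C→D adds D → {A, C, D, E, F}.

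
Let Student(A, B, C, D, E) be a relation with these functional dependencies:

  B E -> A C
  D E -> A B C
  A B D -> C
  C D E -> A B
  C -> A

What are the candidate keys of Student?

Attributes D, E never appear on any right-hand side, so every candidate key must contain {D, E}.
{D, E}⁺ = {A, B, C, D, E}, which is all of the schema, so {D, E} is the only candidate key.

{D, E}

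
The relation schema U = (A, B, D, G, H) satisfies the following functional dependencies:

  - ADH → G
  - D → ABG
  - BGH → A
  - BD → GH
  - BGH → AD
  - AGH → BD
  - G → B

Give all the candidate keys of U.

(D), (G, H)

{D}⁺: D→ABG adds A, B, G; BD→GH adds H → {A, B, D, G, H}.
{G, H}⁺: G→B adds B; BGH→A adds A; BGH→AD adds D → {A, B, D, G, H}. Minimal: {H}⁺ = {H}; {G}⁺ = {B, G} — none reach the full schema.
Any other superkey contains one of these as a subset, so there are no further candidate keys.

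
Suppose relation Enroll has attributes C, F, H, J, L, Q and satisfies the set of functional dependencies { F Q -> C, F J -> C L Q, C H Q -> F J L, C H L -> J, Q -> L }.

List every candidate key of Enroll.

Attribute H never appears on the right-hand side of any dependency, so H must belong to every candidate key.
{H}⁺ = {H}, which is not all of the schema, so we must add further attributes.
{C, H, Q}⁺: CHQ→FJL adds F, J, L → {C, F, H, J, L, Q}. Minimal: {H, Q}⁺ = {H, L, Q}; {C, Q}⁺ = {C, L, Q}; {C, H}⁺ = {C, H} — none reach the full schema.
{F, H, J}⁺: FJ→CLQ adds C, L, Q → {C, F, H, J, L, Q}. Minimal: {H, J}⁺ = {H, J}; {F, J}⁺ = {C, F, J, L, Q}; {F, H}⁺ = {F, H} — none reach the full schema.
{F, H, Q}⁺: FQ→C adds C; CHQ→FJL adds J, L → {C, F, H, J, L, Q}. Minimal: {H, Q}⁺ = {H, L, Q}; {F, Q}⁺ = {C, F, L, Q}; {F, H}⁺ = {F, H} — none reach the full schema.
{C, F, H, L}⁺: CHL→J adds J; FJ→CLQ adds Q → {C, F, H, J, L, Q}. Minimal: {F, H, L}⁺ = {F, H, L}; {C, H, L}⁺ = {C, H, J, L}; {C, F, L}⁺ = {C, F, L}; … — none reach the full schema.

{C, H, Q}, {F, H, J}, {F, H, Q}, {C, F, H, L}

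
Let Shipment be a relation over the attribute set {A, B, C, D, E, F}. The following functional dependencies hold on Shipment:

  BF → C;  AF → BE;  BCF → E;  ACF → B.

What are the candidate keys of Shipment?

ADF

Attributes A, D, F never appear on any right-hand side, so every candidate key must contain {A, D, F}.
{A, D, F}⁺ = {A, B, C, D, E, F}, which is all of the schema, so {A, D, F} is the only candidate key.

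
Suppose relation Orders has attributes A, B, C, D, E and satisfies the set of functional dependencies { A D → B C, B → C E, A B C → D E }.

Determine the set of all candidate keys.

Attribute A never appears on the right-hand side of any dependency, so A must belong to every candidate key.
{A}⁺ = {A}, which is not all of the schema, so we must add further attributes.
{A, B}⁺: B→CE adds C, E; ABC→DE adds D → {A, B, C, D, E}. Minimal: {B}⁺ = {B, C, E}; {A}⁺ = {A} — none reach the full schema.
{A, D}⁺: AD→BC adds B, C; B→CE adds E → {A, B, C, D, E}. Minimal: {D}⁺ = {D}; {A}⁺ = {A} — none reach the full schema.
Any other superkey contains one of these as a subset, so there are no further candidate keys.

AB; AD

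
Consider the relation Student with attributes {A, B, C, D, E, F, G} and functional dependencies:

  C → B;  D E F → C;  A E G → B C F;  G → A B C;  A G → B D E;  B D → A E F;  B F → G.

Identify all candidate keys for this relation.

{G}; {B, D}; {B, F}; {C, D}; {C, F}; {D, E, F}

{G}⁺: G→ABC adds A, B, C; AG→BDE adds D, E; BD→AEF adds F → {A, B, C, D, E, F, G}.
{B, D}⁺: BD→AEF adds A, E, F; BF→G adds G; DEF→C adds C → {A, B, C, D, E, F, G}. Minimal: {D}⁺ = {D}; {B}⁺ = {B} — none reach the full schema.
{B, F}⁺: BF→G adds G; G→ABC adds A, C; AG→BDE adds D, E → {A, B, C, D, E, F, G}. Minimal: {F}⁺ = {F}; {B}⁺ = {B} — none reach the full schema.
{C, D}⁺: C→B adds B; BD→AEF adds A, E, F; BF→G adds G → {A, B, C, D, E, F, G}. Minimal: {D}⁺ = {D}; {C}⁺ = {B, C} — none reach the full schema.
{C, F}⁺: C→B adds B; BF→G adds G; G→ABC adds A; AG→BDE adds D, E → {A, B, C, D, E, F, G}. Minimal: {F}⁺ = {F}; {C}⁺ = {B, C} — none reach the full schema.
{D, E, F}⁺: DEF→C adds C; C→B adds B; BD→AEF adds A; BF→G adds G → {A, B, C, D, E, F, G}. Minimal: {E, F}⁺ = {E, F}; {D, F}⁺ = {D, F}; {D, E}⁺ = {D, E} — none reach the full schema.
Any other superkey contains one of these as a subset, so there are no further candidate keys.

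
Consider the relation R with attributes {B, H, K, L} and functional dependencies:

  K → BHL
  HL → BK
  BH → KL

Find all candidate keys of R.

(K), (B, H), (H, L)

{K}⁺: K→BHL adds B, H, L → {B, H, K, L}.
{B, H}⁺: BH→KL adds K, L → {B, H, K, L}.
{H, L}⁺: HL→BK adds B, K → {B, H, K, L}.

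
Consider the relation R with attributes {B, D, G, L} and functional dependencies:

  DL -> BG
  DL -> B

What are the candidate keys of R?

Attributes D, L never appear on any right-hand side, so every candidate key must contain {D, L}.
{D, L}⁺ = {B, D, G, L}, which is all of the schema, so {D, L} is the only candidate key.

(D, L)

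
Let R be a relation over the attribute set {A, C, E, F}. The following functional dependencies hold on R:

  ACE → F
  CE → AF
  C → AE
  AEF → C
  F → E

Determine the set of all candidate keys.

{C}⁺: C→AE adds A, E; ACE→F adds F → {A, C, E, F}.
{A, F}⁺: F→E adds E; AEF→C adds C → {A, C, E, F}. Minimal: {F}⁺ = {E, F}; {A}⁺ = {A} — none reach the full schema.

(C), (A, F)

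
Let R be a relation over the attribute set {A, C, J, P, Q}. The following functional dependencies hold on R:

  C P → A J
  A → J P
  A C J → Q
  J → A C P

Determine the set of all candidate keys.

{A}⁺: A→JP adds J, P; J→ACP adds C; ACJ→Q adds Q → {A, C, J, P, Q}.
{J}⁺: J→ACP adds A, C, P; ACJ→Q adds Q → {A, C, J, P, Q}.
{C, P}⁺: CP→AJ adds A, J; ACJ→Q adds Q → {A, C, J, P, Q}.

{A}, {J}, {C, P}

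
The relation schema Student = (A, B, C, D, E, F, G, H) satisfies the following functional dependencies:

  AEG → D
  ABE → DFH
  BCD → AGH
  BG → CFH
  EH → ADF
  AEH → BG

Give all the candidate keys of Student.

{E, H}, {A, B, E}, {B, E, G}, {B, C, D, E}

Attribute E never appears on the right-hand side of any dependency, so E must belong to every candidate key.
{E}⁺ = {E}, which is not all of the schema, so we must add further attributes.
{E, H}⁺: EH→ADF adds A, D, F; AEH→BG adds B, G; BG→CFH adds C → {A, B, C, D, E, F, G, H}. Minimal: {H}⁺ = {H}; {E}⁺ = {E} — none reach the full schema.
{A, B, E}⁺: ABE→DFH adds D, F, H; AEH→BG adds G; BG→CFH adds C → {A, B, C, D, E, F, G, H}. Minimal: {B, E}⁺ = {B, E}; {A, E}⁺ = {A, E}; {A, B}⁺ = {A, B} — none reach the full schema.
{B, E, G}⁺: BG→CFH adds C, F, H; EH→ADF adds A, D → {A, B, C, D, E, F, G, H}. Minimal: {E, G}⁺ = {E, G}; {B, G}⁺ = {B, C, F, G, H}; {B, E}⁺ = {B, E} — none reach the full schema.
{B, C, D, E}⁺: BCD→AGH adds A, G, H; BG→CFH adds F → {A, B, C, D, E, F, G, H}. Minimal: {C, D, E}⁺ = {C, D, E}; {B, D, E}⁺ = {B, D, E}; {B, C, E}⁺ = {B, C, E}; … — none reach the full schema.
Any other superkey contains one of these as a subset, so there are no further candidate keys.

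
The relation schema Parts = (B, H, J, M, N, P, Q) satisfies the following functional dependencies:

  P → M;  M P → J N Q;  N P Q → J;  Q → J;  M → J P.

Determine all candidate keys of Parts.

Attributes B, H never appear on any right-hand side, so every candidate key must contain {B, H}.
{B, H}⁺ = {B, H}, which is not all of the schema, so we must add further attributes.
{B, H, M}⁺: M→JP adds J, P; MP→JNQ adds N, Q → {B, H, J, M, N, P, Q}.
{B, H, P}⁺: P→M adds M; MP→JNQ adds J, N, Q → {B, H, J, M, N, P, Q}.
Any other superkey contains one of these as a subset, so there are no further candidate keys.

BHM, BHP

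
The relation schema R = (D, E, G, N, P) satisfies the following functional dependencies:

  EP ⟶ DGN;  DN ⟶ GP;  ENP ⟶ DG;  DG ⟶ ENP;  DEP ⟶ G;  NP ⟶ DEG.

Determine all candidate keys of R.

{D, G}⁺: DG→ENP adds E, N, P → {D, E, G, N, P}. Minimal: {G}⁺ = {G}; {D}⁺ = {D} — none reach the full schema.
{D, N}⁺: DN→GP adds G, P; DG→ENP adds E → {D, E, G, N, P}. Minimal: {N}⁺ = {N}; {D}⁺ = {D} — none reach the full schema.
{E, P}⁺: EP→DGN adds D, G, N → {D, E, G, N, P}. Minimal: {P}⁺ = {P}; {E}⁺ = {E} — none reach the full schema.
{N, P}⁺: NP→DEG adds D, E, G → {D, E, G, N, P}. Minimal: {P}⁺ = {P}; {N}⁺ = {N} — none reach the full schema.

{D, G}, {D, N}, {E, P}, {N, P}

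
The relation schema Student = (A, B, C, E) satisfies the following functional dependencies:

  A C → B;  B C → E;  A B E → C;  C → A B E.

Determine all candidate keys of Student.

(C), (A, B, E)

{C}⁺: C→ABE adds A, B, E → {A, B, C, E}.
{A, B, E}⁺: ABE→C adds C → {A, B, C, E}. Minimal: {B, E}⁺ = {B, E}; {A, E}⁺ = {A, E}; {A, B}⁺ = {A, B} — none reach the full schema.
Any other superkey contains one of these as a subset, so there are no further candidate keys.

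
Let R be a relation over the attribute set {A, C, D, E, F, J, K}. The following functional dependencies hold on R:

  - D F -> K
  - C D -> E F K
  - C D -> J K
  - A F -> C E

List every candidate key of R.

{A, C, D}; {A, D, F}

Attributes A, D never appear on any right-hand side, so every candidate key must contain {A, D}.
{A, D}⁺ = {A, D}, which is not all of the schema, so we must add further attributes.
{A, C, D}⁺: CD→EFK adds E, F, K; CD→JK adds J → {A, C, D, E, F, J, K}. Minimal: {C, D}⁺ = {C, D, E, F, J, K}; {A, D}⁺ = {A, D}; {A, C}⁺ = {A, C} — none reach the full schema.
{A, D, F}⁺: DF→K adds K; AF→CE adds C, E; CD→JK adds J → {A, C, D, E, F, J, K}. Minimal: {D, F}⁺ = {D, F, K}; {A, F}⁺ = {A, C, E, F}; {A, D}⁺ = {A, D} — none reach the full schema.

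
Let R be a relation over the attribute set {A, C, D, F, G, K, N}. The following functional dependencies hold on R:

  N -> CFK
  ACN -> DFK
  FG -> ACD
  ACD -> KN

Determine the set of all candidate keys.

Attribute G never appears on the right-hand side of any dependency, so G must belong to every candidate key.
{G}⁺ = {G}, which is not all of the schema, so we must add further attributes.
{F, G}⁺: FG→ACD adds A, C, D; ACD→KN adds K, N → {A, C, D, F, G, K, N}. Minimal: {G}⁺ = {G}; {F}⁺ = {F} — none reach the full schema.
{G, N}⁺: N→CFK adds C, F, K; FG→ACD adds A, D → {A, C, D, F, G, K, N}. Minimal: {N}⁺ = {C, F, K, N}; {G}⁺ = {G} — none reach the full schema.
{A, C, D, G}⁺: ACD→KN adds K, N; N→CFK adds F → {A, C, D, F, G, K, N}. Minimal: {C, D, G}⁺ = {C, D, G}; {A, D, G}⁺ = {A, D, G}; {A, C, G}⁺ = {A, C, G}; … — none reach the full schema.

(F, G); (G, N); (A, C, D, G)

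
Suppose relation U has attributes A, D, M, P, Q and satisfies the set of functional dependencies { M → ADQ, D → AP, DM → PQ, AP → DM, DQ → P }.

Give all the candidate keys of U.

{D}⁺: D→AP adds A, P; AP→DM adds M; M→ADQ adds Q → {A, D, M, P, Q}.
{M}⁺: M→ADQ adds A, D, Q; D→AP adds P → {A, D, M, P, Q}.
{A, P}⁺: AP→DM adds D, M; M→ADQ adds Q → {A, D, M, P, Q}. Minimal: {P}⁺ = {P}; {A}⁺ = {A} — none reach the full schema.

D, M, AP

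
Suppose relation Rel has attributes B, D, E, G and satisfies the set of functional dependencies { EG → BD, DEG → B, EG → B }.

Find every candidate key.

Attributes E, G never appear on any right-hand side, so every candidate key must contain {E, G}.
{E, G}⁺ = {B, D, E, G}, which is all of the schema, so {E, G} is the only candidate key.

{E, G}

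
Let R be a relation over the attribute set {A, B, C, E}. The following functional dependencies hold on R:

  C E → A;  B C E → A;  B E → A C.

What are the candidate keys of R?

Attributes B, E never appear on any right-hand side, so every candidate key must contain {B, E}.
{B, E}⁺ = {A, B, C, E}, which is all of the schema, so {B, E} is the only candidate key.

BE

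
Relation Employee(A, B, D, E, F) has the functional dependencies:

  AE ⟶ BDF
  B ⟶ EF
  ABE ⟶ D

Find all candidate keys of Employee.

(A, B); (A, E)

Attribute A never appears on the right-hand side of any dependency, so A must belong to every candidate key.
{A}⁺ = {A}, which is not all of the schema, so we must add further attributes.
{A, B}⁺: B→EF adds E, F; ABE→D adds D → {A, B, D, E, F}. Minimal: {B}⁺ = {B, E, F}; {A}⁺ = {A} — none reach the full schema.
{A, E}⁺: AE→BDF adds B, D, F → {A, B, D, E, F}. Minimal: {E}⁺ = {E}; {A}⁺ = {A} — none reach the full schema.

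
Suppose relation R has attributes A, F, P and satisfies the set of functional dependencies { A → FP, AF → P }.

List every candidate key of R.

{A}⁺: A→FP adds F, P → {A, F, P}.

(A)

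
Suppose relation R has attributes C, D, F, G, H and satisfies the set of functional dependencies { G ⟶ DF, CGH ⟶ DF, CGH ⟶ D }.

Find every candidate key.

{C, G, H}⁺: G→DF adds D, F → {C, D, F, G, H}.
No other minimal superkey exists.

{C, G, H}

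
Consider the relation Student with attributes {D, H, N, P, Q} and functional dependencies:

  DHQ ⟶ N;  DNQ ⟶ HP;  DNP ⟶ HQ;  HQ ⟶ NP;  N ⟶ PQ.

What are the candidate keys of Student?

{D, N}⁺: N→PQ adds P, Q; DNQ→HP adds H → {D, H, N, P, Q}. Minimal: {N}⁺ = {N, P, Q}; {D}⁺ = {D} — none reach the full schema.
{D, H, Q}⁺: DHQ→N adds N; DNQ→HP adds P → {D, H, N, P, Q}. Minimal: {H, Q}⁺ = {H, N, P, Q}; {D, Q}⁺ = {D, Q}; {D, H}⁺ = {D, H} — none reach the full schema.
Any other superkey contains one of these as a subset, so there are no further candidate keys.

(D, N); (D, H, Q)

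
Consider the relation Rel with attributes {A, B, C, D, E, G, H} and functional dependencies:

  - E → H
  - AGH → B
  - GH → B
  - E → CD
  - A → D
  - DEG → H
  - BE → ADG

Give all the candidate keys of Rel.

(B, E), (E, G)

Attribute E never appears on the right-hand side of any dependency, so E must belong to every candidate key.
{E}⁺ = {C, D, E, H}, which is not all of the schema, so we must add further attributes.
{B, E}⁺: E→H adds H; E→CD adds C, D; BE→ADG adds A, G → {A, B, C, D, E, G, H}. Minimal: {E}⁺ = {C, D, E, H}; {B}⁺ = {B} — none reach the full schema.
{E, G}⁺: E→H adds H; GH→B adds B; E→CD adds C, D; BE→ADG adds A → {A, B, C, D, E, G, H}. Minimal: {G}⁺ = {G}; {E}⁺ = {C, D, E, H} — none reach the full schema.
Any other superkey contains one of these as a subset, so there are no further candidate keys.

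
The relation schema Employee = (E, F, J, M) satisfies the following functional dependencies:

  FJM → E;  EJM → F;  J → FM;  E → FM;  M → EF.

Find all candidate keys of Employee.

{J}

Attribute J never appears on the right-hand side of any dependency, so J must belong to every candidate key.
{J}⁺ = {E, F, J, M}, which is all of the schema, so {J} is the only candidate key.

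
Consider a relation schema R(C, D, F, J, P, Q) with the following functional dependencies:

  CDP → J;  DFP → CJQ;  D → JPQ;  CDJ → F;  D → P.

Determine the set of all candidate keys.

{C, D}; {D, F}

Attribute D never appears on the right-hand side of any dependency, so D must belong to every candidate key.
{D}⁺ = {D, J, P, Q}, which is not all of the schema, so we must add further attributes.
{C, D}⁺: D→JPQ adds J, P, Q; CDJ→F adds F → {C, D, F, J, P, Q}.
{D, F}⁺: D→JPQ adds J, P, Q; DFP→CJQ adds C → {C, D, F, J, P, Q}.
Any other superkey contains one of these as a subset, so there are no further candidate keys.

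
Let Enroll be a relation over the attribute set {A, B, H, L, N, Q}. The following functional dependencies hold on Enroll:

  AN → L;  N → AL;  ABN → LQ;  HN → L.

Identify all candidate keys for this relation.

{B, H, N}

Attributes B, H, N never appear on any right-hand side, so every candidate key must contain {B, H, N}.
{B, H, N}⁺ = {A, B, H, L, N, Q}, which is all of the schema, so {B, H, N} is the only candidate key.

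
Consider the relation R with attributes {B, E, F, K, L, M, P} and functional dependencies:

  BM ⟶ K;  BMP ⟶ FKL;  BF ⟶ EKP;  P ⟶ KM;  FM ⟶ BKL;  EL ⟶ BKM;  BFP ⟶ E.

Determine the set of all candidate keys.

(B, F); (B, P); (F, M); (F, P); (E, F, L); (E, L, P)

{B, F}⁺: BF→EKP adds E, K, P; P→KM adds M; FM→BKL adds L → {B, E, F, K, L, M, P}. Minimal: {F}⁺ = {F}; {B}⁺ = {B} — none reach the full schema.
{B, P}⁺: P→KM adds K, M; BMP→FKL adds F, L; BF→EKP adds E → {B, E, F, K, L, M, P}. Minimal: {P}⁺ = {K, M, P}; {B}⁺ = {B} — none reach the full schema.
{F, M}⁺: FM→BKL adds B, K, L; BF→EKP adds E, P → {B, E, F, K, L, M, P}. Minimal: {M}⁺ = {M}; {F}⁺ = {F} — none reach the full schema.
{F, P}⁺: P→KM adds K, M; FM→BKL adds B, L; BFP→E adds E → {B, E, F, K, L, M, P}. Minimal: {P}⁺ = {K, M, P}; {F}⁺ = {F} — none reach the full schema.
{E, F, L}⁺: EL→BKM adds B, K, M; BF→EKP adds P → {B, E, F, K, L, M, P}. Minimal: {F, L}⁺ = {F, L}; {E, L}⁺ = {B, E, K, L, M}; {E, F}⁺ = {E, F} — none reach the full schema.
{E, L, P}⁺: P→KM adds K, M; EL→BKM adds B; BMP→FKL adds F → {B, E, F, K, L, M, P}. Minimal: {L, P}⁺ = {K, L, M, P}; {E, P}⁺ = {E, K, M, P}; {E, L}⁺ = {B, E, K, L, M} — none reach the full schema.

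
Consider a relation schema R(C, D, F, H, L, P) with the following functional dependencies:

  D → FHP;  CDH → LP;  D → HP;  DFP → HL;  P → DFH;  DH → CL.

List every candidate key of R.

{D}⁺: D→FHP adds F, H, P; DFP→HL adds L; DH→CL adds C → {C, D, F, H, L, P}.
{P}⁺: P→DFH adds D, F, H; DH→CL adds C, L → {C, D, F, H, L, P}.

{D}, {P}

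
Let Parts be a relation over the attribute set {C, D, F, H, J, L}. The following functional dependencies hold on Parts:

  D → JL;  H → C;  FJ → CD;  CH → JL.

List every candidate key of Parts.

FH

Attributes F, H never appear on any right-hand side, so every candidate key must contain {F, H}.
{F, H}⁺ = {C, D, F, H, J, L}, which is all of the schema, so {F, H} is the only candidate key.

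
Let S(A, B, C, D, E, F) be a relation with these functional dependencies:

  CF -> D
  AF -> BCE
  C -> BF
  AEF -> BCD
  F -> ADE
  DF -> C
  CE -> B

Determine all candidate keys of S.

(C), (F)

{C}⁺: C→BF adds B, F; F→ADE adds A, D, E → {A, B, C, D, E, F}.
{F}⁺: F→ADE adds A, D, E; DF→C adds C; CE→B adds B → {A, B, C, D, E, F}.
Any other superkey contains one of these as a subset, so there are no further candidate keys.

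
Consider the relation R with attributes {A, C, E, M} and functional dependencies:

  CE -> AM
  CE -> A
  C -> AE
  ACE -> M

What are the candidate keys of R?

{C}⁺: C→AE adds A, E; ACE→M adds M → {A, C, E, M}.

C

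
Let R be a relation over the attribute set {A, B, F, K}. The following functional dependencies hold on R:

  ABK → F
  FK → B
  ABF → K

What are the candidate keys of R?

(A, B, F), (A, B, K), (A, F, K)

{A, B, F}⁺: ABF→K adds K → {A, B, F, K}. Minimal: {B, F}⁺ = {B, F}; {A, F}⁺ = {A, F}; {A, B}⁺ = {A, B} — none reach the full schema.
{A, B, K}⁺: ABK→F adds F → {A, B, F, K}. Minimal: {B, K}⁺ = {B, K}; {A, K}⁺ = {A, K}; {A, B}⁺ = {A, B} — none reach the full schema.
{A, F, K}⁺: FK→B adds B → {A, B, F, K}. Minimal: {F, K}⁺ = {B, F, K}; {A, K}⁺ = {A, K}; {A, F}⁺ = {A, F} — none reach the full schema.
Any other superkey contains one of these as a subset, so there are no further candidate keys.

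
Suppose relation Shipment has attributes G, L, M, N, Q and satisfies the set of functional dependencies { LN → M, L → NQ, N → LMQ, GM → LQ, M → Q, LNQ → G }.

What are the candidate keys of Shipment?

{L}⁺: L→NQ adds N, Q; N→LMQ adds M; LNQ→G adds G → {G, L, M, N, Q}.
{N}⁺: N→LMQ adds L, M, Q; LNQ→G adds G → {G, L, M, N, Q}.
{G, M}⁺: GM→LQ adds L, Q; L→NQ adds N → {G, L, M, N, Q}. Minimal: {M}⁺ = {M, Q}; {G}⁺ = {G} — none reach the full schema.
Any other superkey contains one of these as a subset, so there are no further candidate keys.

{L}; {N}; {G, M}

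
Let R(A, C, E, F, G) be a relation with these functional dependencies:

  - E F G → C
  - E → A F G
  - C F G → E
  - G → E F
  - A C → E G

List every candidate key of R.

{E}⁺: E→AFG adds A, F, G; EFG→C adds C → {A, C, E, F, G}.
{G}⁺: G→EF adds E, F; EFG→C adds C; E→AFG adds A → {A, C, E, F, G}.
{A, C}⁺: AC→EG adds E, G; E→AFG adds F → {A, C, E, F, G}. Minimal: {C}⁺ = {C}; {A}⁺ = {A} — none reach the full schema.

(E), (G), (A, C)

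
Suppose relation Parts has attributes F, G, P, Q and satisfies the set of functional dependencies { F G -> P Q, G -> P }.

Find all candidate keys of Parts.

Attributes F, G never appear on any right-hand side, so every candidate key must contain {F, G}.
{F, G}⁺ = {F, G, P, Q}, which is all of the schema, so {F, G} is the only candidate key.

{F, G}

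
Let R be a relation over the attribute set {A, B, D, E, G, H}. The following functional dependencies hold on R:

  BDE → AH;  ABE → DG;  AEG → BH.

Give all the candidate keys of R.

Attribute E never appears on the right-hand side of any dependency, so E must belong to every candidate key.
{E}⁺ = {E}, which is not all of the schema, so we must add further attributes.
{A, B, E}⁺: ABE→DG adds D, G; AEG→BH adds H → {A, B, D, E, G, H}. Minimal: {B, E}⁺ = {B, E}; {A, E}⁺ = {A, E}; {A, B}⁺ = {A, B} — none reach the full schema.
{A, E, G}⁺: AEG→BH adds B, H; ABE→DG adds D → {A, B, D, E, G, H}. Minimal: {E, G}⁺ = {E, G}; {A, G}⁺ = {A, G}; {A, E}⁺ = {A, E} — none reach the full schema.
{B, D, E}⁺: BDE→AH adds A, H; ABE→DG adds G → {A, B, D, E, G, H}. Minimal: {D, E}⁺ = {D, E}; {B, E}⁺ = {B, E}; {B, D}⁺ = {B, D} — none reach the full schema.

{A, B, E}, {A, E, G}, {B, D, E}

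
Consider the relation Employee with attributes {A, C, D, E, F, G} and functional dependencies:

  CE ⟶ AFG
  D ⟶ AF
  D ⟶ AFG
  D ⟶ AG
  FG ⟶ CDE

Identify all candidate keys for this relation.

(D), (C, E), (F, G)

{D}⁺: D→AF adds A, F; D→AFG adds G; FG→CDE adds C, E → {A, C, D, E, F, G}.
{C, E}⁺: CE→AFG adds A, F, G; FG→CDE adds D → {A, C, D, E, F, G}. Minimal: {E}⁺ = {E}; {C}⁺ = {C} — none reach the full schema.
{F, G}⁺: FG→CDE adds C, D, E; CE→AFG adds A → {A, C, D, E, F, G}. Minimal: {G}⁺ = {G}; {F}⁺ = {F} — none reach the full schema.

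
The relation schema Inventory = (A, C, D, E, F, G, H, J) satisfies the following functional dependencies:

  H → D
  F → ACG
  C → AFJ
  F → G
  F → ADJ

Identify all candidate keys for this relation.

{C, E, H}, {E, F, H}

{C, E, H}⁺: H→D adds D; C→AFJ adds A, F, J; F→G adds G → {A, C, D, E, F, G, H, J}. Minimal: {E, H}⁺ = {D, E, H}; {C, H}⁺ = {A, C, D, F, G, H, J}; {C, E}⁺ = {A, C, D, E, F, G, J} — none reach the full schema.
{E, F, H}⁺: H→D adds D; F→ACG adds A, C, G; C→AFJ adds J → {A, C, D, E, F, G, H, J}. Minimal: {F, H}⁺ = {A, C, D, F, G, H, J}; {E, H}⁺ = {D, E, H}; {E, F}⁺ = {A, C, D, E, F, G, J} — none reach the full schema.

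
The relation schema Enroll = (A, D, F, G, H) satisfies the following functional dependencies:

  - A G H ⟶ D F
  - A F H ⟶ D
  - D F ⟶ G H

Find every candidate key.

{A, D, F}; {A, F, H}; {A, G, H}

Attribute A never appears on the right-hand side of any dependency, so A must belong to every candidate key.
{A}⁺ = {A}, which is not all of the schema, so we must add further attributes.
{A, D, F}⁺: DF→GH adds G, H → {A, D, F, G, H}. Minimal: {D, F}⁺ = {D, F, G, H}; {A, F}⁺ = {A, F}; {A, D}⁺ = {A, D} — none reach the full schema.
{A, F, H}⁺: AFH→D adds D; DF→GH adds G → {A, D, F, G, H}. Minimal: {F, H}⁺ = {F, H}; {A, H}⁺ = {A, H}; {A, F}⁺ = {A, F} — none reach the full schema.
{A, G, H}⁺: AGH→DF adds D, F → {A, D, F, G, H}. Minimal: {G, H}⁺ = {G, H}; {A, H}⁺ = {A, H}; {A, G}⁺ = {A, G} — none reach the full schema.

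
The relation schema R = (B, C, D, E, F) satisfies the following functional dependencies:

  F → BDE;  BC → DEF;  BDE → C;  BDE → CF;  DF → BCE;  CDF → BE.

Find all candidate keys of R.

{F}, {B, C}, {B, D, E}

{F}⁺: F→BDE adds B, D, E; BDE→C adds C → {B, C, D, E, F}.
{B, C}⁺: BC→DEF adds D, E, F → {B, C, D, E, F}. Minimal: {C}⁺ = {C}; {B}⁺ = {B} — none reach the full schema.
{B, D, E}⁺: BDE→C adds C; BDE→CF adds F → {B, C, D, E, F}. Minimal: {D, E}⁺ = {D, E}; {B, E}⁺ = {B, E}; {B, D}⁺ = {B, D} — none reach the full schema.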